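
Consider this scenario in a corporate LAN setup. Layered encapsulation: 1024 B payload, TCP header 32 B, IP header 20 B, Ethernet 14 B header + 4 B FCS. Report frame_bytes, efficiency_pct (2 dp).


TCP segment = 1024 + 32 = 1056 B
IP packet = 1056 + 20 = 1076 B
Ethernet frame = 1076 + 14 + 4 = 1094 B
Efficiency = app / frame = 1024 / 1094 = 0.936015 = 93.6015% -> 93.60% (2 dp)

1094, 93.60


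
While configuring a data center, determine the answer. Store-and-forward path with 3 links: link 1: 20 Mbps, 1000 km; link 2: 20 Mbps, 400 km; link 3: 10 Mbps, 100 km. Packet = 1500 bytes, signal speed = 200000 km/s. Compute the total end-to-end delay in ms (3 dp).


Packet = 1500 bytes = 12000 bits. Store-and-forward: sum (t_trans + t_prop) per link.
Link 1: t_trans = 12000/(20*10^6) s = 0.6000 ms; t_prop = 1000/200000 s = 5.0000 ms; subtotal = 5.6000 ms
Link 2: t_trans = 12000/(20*10^6) s = 0.6000 ms; t_prop = 400/200000 s = 2.0000 ms; subtotal = 2.6000 ms
Link 3: t_trans = 12000/(10*10^6) s = 1.2000 ms; t_prop = 100/200000 s = 0.5000 ms; subtotal = 1.7000 ms
End-to-end = 5.6000 + 2.6000 + 1.7000 = 9.9000 ms -> 9.900 ms (3 dp)

9.900


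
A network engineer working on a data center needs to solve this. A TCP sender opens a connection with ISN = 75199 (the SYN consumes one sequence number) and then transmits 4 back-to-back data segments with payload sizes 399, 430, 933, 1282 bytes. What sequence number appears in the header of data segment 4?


The SYN occupies sequence number ISN = 75199, so the first data byte is ISN + 1 = 75200.
SEQ of data segment i = (ISN + 1) + sum of payload sizes of segments 1..i-1.
Segment 1: SEQ = 75200, payload = 399 bytes
Segment 2: SEQ = 75599, payload = 430 bytes
Segment 3: SEQ = 76029, payload = 933 bytes
Segment 4: SEQ = 76962, payload = 1282 bytes
SEQ of segment 4 = 75200 + 399 + 430 + 933 = 76962

76962


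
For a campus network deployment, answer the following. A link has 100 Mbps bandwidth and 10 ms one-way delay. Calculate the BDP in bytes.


Given: bandwidth = 100 Mbps, delay = 10 ms
BDP in bits = 100 * 10^6 * 10 / 1000
BDP in bits = 1000000
BDP in bytes = 1000000 / 8 = 125000

125000


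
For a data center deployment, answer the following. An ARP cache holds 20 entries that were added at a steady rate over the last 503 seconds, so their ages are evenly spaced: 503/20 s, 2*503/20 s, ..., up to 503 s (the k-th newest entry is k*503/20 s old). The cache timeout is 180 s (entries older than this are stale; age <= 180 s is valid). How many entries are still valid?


Ages are k * 503/20 s for k = 1..20 (spacing = 25.1500 s).
Entry k is valid iff k * 503/20 <= 180 iff k <= 20 * 180 / 503 = 7.1571
n_valid = floor(7.1571) = 7
(n_stale = 20 - 7 = 13)

7


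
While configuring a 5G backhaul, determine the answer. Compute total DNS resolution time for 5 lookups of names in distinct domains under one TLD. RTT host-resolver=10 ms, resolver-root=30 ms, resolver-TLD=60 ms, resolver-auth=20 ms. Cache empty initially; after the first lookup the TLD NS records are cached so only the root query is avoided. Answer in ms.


Lookup 1 (cold cache): local + root + TLD + auth = 10 + 30 + 60 + 20 = 120 ms
Lookups 2..5 (TLD NS cached -> skip root; new domain -> still ask TLD and auth): local + TLD + auth = 10 + 60 + 20 = 90 ms each
Remaining 4 lookups: 4 * 90 = 360 ms
Total = 120 + 360 = 480 ms

480


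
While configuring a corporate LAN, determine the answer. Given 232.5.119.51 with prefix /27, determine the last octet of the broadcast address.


Given: IP = 232.5.119.51, prefix = /27
Host bits = 32 - 27 = 5
Network last octet = 51 AND mask = 32
Host part size = 2^5 - 1 = 31
Broadcast last octet = 32 OR 31 = 63

63


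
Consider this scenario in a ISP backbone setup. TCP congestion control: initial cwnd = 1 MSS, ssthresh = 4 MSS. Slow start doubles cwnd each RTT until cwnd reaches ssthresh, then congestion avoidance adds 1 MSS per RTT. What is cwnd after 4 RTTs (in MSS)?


RTT 0: cwnd = 1 MSS (initial)
RTT 1: cwnd = 2 MSS (slow start, doubled)
RTT 2: cwnd = 4 MSS (slow start, doubled)
RTT 3: cwnd = 5 MSS (congestion avoidance, +1)
RTT 4: cwnd = 6 MSS (congestion avoidance, +1)

6


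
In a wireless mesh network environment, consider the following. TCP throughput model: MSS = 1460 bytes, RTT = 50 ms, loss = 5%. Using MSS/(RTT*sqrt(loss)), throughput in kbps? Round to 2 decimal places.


Given: MSS = 1460 bytes, RTT = 50 ms, loss = 5%
RTT in seconds = 50 / 1000 = 0.05
Loss rate = 5% = 0.05
sqrt(loss) = sqrt(0.05) = 0.223606797750
Throughput (bytes/s) = 1460 / (0.05 * 0.223606797750) = 130586.3699
Throughput (kbps) = 130586.3699 * 8 / 1000 = 1044.690959 -> 1044.69 kbps (2 dp)

1044.69


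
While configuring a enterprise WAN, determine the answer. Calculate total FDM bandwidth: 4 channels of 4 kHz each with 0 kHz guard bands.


Given: 4 channels, 4 kHz each, guard = 0 kHz
Channel bandwidth = 4 * 4 = 16 kHz
Guard bands = 3 gaps * 0 kHz = 0 kHz
Total = 16 + 0 = 16 kHz

16


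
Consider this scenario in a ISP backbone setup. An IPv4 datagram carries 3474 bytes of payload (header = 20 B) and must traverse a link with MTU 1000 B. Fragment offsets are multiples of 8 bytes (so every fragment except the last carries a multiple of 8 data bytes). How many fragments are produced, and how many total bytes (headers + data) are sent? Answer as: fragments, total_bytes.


Max data per non-final fragment = floor((MTU - header)/8)*8 = floor((1000 - 20)/8)*8 = floor(980/8)*8 = 976 B
Final fragment needs no 8-byte alignment: it can carry up to MTU - header = 980 B
Non-final fragments needed = ceil((payload - 980) / 976) = ceil(2494/976) = ceil(2.5553) = 3
Number of fragments = 3 + 1 = 4
Fragment sizes (data): 3 * 976 B + 546 B (last, 546 <= 980 OK)
Total bytes sent = payload + n_frags * header = 3474 + 4*20 = 3474 + 80 = 3554 B

4, 3554


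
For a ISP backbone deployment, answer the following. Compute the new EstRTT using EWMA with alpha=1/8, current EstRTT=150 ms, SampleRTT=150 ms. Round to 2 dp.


Given: EstRTT = 150 ms, SampleRTT = 150 ms, alpha = 1/8
New EstRTT = (1 - alpha) * EstRTT + alpha * SampleRTT
(7/8) * 150 = 131.25
(1/8) * 150 = 18.75
New EstRTT = 131.25 + 18.75 = 150 ms -> 150.00 ms (2 dp)

150.00


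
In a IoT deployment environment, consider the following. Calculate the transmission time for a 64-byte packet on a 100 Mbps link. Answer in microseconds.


Given: packet = 64 bytes, bandwidth = 100 Mbps
Packet in bits = 64 * 8 = 512 bits
Bandwidth = 100 * 10^6 = 100000000 bps
Time = 512 / 100000000 seconds
Time in us = 512 * 10^6 / 100000000 = 5.12

5.12


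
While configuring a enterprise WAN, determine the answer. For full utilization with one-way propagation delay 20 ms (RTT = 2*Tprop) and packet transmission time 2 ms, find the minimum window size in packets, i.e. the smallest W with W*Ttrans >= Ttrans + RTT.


Given: Ttrans = 2 ms, RTT = 40 ms (= 2 * Tprop, Tprop = 20 ms)
Time until first ACK returns = Ttrans + RTT = 2 + 40 = 42 ms
Need W * Ttrans >= Ttrans + RTT  ->  W >= (Ttrans + RTT) / Ttrans
(Ttrans + RTT) / Ttrans = 42 / 2 = 21
W_min = ceil(21) = 21

21


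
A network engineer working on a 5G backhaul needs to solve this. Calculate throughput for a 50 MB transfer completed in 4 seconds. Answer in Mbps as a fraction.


Given: file = 50 MB, time = 4 s
File in Mb = 50 * 8 = 400 Mb
Throughput = 400 / 4 Mbps
Throughput = 100 Mbps

100


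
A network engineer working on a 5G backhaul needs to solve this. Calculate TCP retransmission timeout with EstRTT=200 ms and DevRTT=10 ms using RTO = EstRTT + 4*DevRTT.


Given: EstRTT = 200 ms, DevRTT = 10 ms
Timeout = EstRTT + 4 * DevRTT
4 * DevRTT = 4 * 10 = 40
Timeout = 200 + 40 = 240 ms

240


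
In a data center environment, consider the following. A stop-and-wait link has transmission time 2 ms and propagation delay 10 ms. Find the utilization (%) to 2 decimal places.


Given: Ttrans = 2 ms, Tprop = 10 ms
RTT = 2 * Tprop = 2 * 10 = 20 ms
U = Ttrans / (Ttrans + RTT)
U = 2 / (2 + 20)
U = 2 / 22 = 0.090909
U% = 9.09%

9.09


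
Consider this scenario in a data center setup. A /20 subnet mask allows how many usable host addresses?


Given: subnet mask /20
Host bits = 32 - 20 = 12
Total addresses = 2^12 = 4096
Usable hosts = 4096 - 2 (network + broadcast) = 4094

4094


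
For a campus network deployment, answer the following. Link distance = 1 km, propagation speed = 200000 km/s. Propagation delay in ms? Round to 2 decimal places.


Given: distance = 1 km, speed = 200000 km/s
Delay = distance / speed = 1 / 200000 seconds
Delay in ms = 1 * 1000 / 200000
Delay = 0.0050 ms
Rounded to 2 dp = 0.01 ms

0.01


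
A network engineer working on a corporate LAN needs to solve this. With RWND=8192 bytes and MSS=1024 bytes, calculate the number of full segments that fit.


Given: RWND = 8192 bytes, MSS = 1024 bytes
Full segments = floor(RWND / MSS)
Full segments = floor(8192 / 1024)
Full segments = floor(8.0) = 8

8


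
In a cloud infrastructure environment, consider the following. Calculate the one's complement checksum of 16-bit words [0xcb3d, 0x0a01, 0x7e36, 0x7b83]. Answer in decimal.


Given words: [0xcb3d, 0x0a01, 0x7e36, 0x7b83]
Step 1: Sum all words
Raw sum = 52029 + 2561 + 32310 + 31619 = 118519
Step 2: Fold carry: (52983 + 1) = 52984
One's complement = ~52984 & 0xFFFF = 12551

12551


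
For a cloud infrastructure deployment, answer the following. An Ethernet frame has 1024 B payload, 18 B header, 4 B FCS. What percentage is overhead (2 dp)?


Given: payload = 1024 B, header = 18 B, trailer = 4 B
Overhead bytes = header + trailer = 18 + 4 = 22
Total frame = payload + overhead = 1024 + 22 = 1046
Overhead % = 22 / 1046 * 100 = 2.1033% -> 2.10% (2 dp)

2.10


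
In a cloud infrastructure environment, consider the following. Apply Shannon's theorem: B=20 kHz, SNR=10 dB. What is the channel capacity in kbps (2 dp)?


Given: B = 20 kHz, SNR = 10 dB
SNR linear = 10^(10/10) = 10
1 + SNR = 11
log2(11) = 3.4594316186
C = 20 * 1000 * 3.4594316186 = 69188.6324 bps
C = 69.188632 kbps -> 69.19 kbps (2 dp)

69.19


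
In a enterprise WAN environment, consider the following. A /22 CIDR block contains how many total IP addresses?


Given: CIDR prefix /22
Host bits = 32 - 22 = 10
Total addresses = 2^10 = 1024

1024


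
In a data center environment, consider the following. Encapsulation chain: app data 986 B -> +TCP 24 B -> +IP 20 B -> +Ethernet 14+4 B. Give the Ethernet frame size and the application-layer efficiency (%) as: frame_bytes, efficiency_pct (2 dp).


TCP segment = 986 + 24 = 1010 B
IP packet = 1010 + 20 = 1030 B
Ethernet frame = 1030 + 14 + 4 = 1048 B
Efficiency = app / frame = 986 / 1048 = 0.940840 = 94.0840% -> 94.08% (2 dp)

1048, 94.08


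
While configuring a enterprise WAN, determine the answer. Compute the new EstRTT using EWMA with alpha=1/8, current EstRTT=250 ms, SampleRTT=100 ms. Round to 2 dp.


Given: EstRTT = 250 ms, SampleRTT = 100 ms, alpha = 1/8
New EstRTT = (1 - alpha) * EstRTT + alpha * SampleRTT
(7/8) * 250 = 218.75
(1/8) * 100 = 12.5
New EstRTT = 218.75 + 12.5 = 231.25 ms -> 231.25 ms (2 dp)

231.25


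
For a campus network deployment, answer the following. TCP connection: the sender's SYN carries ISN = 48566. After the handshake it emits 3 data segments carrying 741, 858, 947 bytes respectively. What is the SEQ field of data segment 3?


The SYN occupies sequence number ISN = 48566, so the first data byte is ISN + 1 = 48567.
SEQ of data segment i = (ISN + 1) + sum of payload sizes of segments 1..i-1.
Segment 1: SEQ = 48567, payload = 741 bytes
Segment 2: SEQ = 49308, payload = 858 bytes
Segment 3: SEQ = 50166, payload = 947 bytes
SEQ of segment 3 = 48567 + 741 + 858 = 50166

50166


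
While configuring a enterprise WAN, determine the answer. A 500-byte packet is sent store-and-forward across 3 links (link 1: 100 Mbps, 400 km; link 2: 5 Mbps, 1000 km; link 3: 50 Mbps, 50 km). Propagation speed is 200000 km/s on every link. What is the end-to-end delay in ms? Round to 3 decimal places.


Packet = 500 bytes = 4000 bits. Store-and-forward: sum (t_trans + t_prop) per link.
Link 1: t_trans = 4000/(100*10^6) s = 0.0400 ms; t_prop = 400/200000 s = 2.0000 ms; subtotal = 2.0400 ms
Link 2: t_trans = 4000/(5*10^6) s = 0.8000 ms; t_prop = 1000/200000 s = 5.0000 ms; subtotal = 5.8000 ms
Link 3: t_trans = 4000/(50*10^6) s = 0.0800 ms; t_prop = 50/200000 s = 0.2500 ms; subtotal = 0.3300 ms
End-to-end = 2.0400 + 5.8000 + 0.3300 = 8.1700 ms -> 8.170 ms (3 dp)

8.170


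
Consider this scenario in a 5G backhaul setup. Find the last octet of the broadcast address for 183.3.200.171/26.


Given: IP = 183.3.200.171, prefix = /26
Host bits = 32 - 26 = 6
Network last octet = 171 AND mask = 128
Host part size = 2^6 - 1 = 63
Broadcast last octet = 128 OR 63 = 191

191


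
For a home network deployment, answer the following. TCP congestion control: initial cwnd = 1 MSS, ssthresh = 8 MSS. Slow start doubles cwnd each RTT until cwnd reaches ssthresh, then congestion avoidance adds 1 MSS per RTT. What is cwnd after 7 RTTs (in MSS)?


RTT 0: cwnd = 1 MSS (initial)
RTT 1: cwnd = 2 MSS (slow start, doubled)
RTT 2: cwnd = 4 MSS (slow start, doubled)
RTT 3: cwnd = 8 MSS (slow start, doubled)
RTT 4: cwnd = 9 MSS (congestion avoidance, +1)
RTT 5: cwnd = 10 MSS (congestion avoidance, +1)
RTT 6: cwnd = 11 MSS (congestion avoidance, +1)
RTT 7: cwnd = 12 MSS (congestion avoidance, +1)

12


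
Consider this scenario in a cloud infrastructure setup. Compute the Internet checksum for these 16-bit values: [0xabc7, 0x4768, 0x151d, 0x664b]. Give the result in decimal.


Given words: [0xabc7, 0x4768, 0x151d, 0x664b]
Step 1: Sum all words
Raw sum = 43975 + 18280 + 5405 + 26187 = 93847
Step 2: Fold carry: (28311 + 1) = 28312
One's complement = ~28312 & 0xFFFF = 37223

37223


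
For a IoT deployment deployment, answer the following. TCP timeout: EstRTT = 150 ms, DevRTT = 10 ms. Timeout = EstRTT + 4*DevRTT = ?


Given: EstRTT = 150 ms, DevRTT = 10 ms
Timeout = EstRTT + 4 * DevRTT
4 * DevRTT = 4 * 10 = 40
Timeout = 150 + 40 = 190 ms

190


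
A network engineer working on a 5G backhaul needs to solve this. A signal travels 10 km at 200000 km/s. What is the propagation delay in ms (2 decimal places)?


Given: distance = 10 km, speed = 200000 km/s
Delay = distance / speed = 10 / 200000 seconds
Delay in ms = 10 * 1000 / 200000
Delay = 0.0500 ms
Rounded to 2 dp = 0.05 ms

0.05


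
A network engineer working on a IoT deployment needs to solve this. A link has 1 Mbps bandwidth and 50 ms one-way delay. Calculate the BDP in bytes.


Given: bandwidth = 1 Mbps, delay = 50 ms
BDP in bits = 1 * 10^6 * 50 / 1000
BDP in bits = 50000
BDP in bytes = 50000 / 8 = 6250

6250


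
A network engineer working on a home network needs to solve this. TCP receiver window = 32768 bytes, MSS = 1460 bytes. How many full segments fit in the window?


Given: RWND = 32768 bytes, MSS = 1460 bytes
Full segments = floor(RWND / MSS)
Full segments = floor(32768 / 1460)
Full segments = floor(22.4438) = 22

22


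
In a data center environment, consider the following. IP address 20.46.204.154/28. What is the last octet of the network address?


Given: IP = 20.46.204.154, prefix = /28
Subnet mask = 255.255.255.240
Last octet of IP: 154
Last octet of mask: 240
Network last octet = 154 AND 240 = 144

144


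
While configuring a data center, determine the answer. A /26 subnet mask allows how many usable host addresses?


Given: subnet mask /26
Host bits = 32 - 26 = 6
Total addresses = 2^6 = 64
Usable hosts = 64 - 2 (network + broadcast) = 62

62


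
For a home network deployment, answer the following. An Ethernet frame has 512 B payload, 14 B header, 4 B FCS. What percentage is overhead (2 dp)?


Given: payload = 512 B, header = 14 B, trailer = 4 B
Overhead bytes = header + trailer = 14 + 4 = 18
Total frame = payload + overhead = 512 + 18 = 530
Overhead % = 18 / 530 * 100 = 3.3962% -> 3.40% (2 dp)

3.40


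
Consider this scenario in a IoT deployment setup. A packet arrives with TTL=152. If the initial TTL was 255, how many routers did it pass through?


Given: initial TTL = 255, received TTL = 152
Hops = initial TTL - received TTL
Hops = 255 - 152 = 103

103


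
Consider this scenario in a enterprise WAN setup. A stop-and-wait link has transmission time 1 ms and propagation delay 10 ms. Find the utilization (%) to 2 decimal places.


Given: Ttrans = 1 ms, Tprop = 10 ms
RTT = 2 * Tprop = 2 * 10 = 20 ms
U = Ttrans / (Ttrans + RTT)
U = 1 / (1 + 20)
U = 1 / 21 = 0.047619
U% = 4.76%

4.76


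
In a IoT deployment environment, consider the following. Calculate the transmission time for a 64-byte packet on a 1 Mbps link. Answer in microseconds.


Given: packet = 64 bytes, bandwidth = 1 Mbps
Packet in bits = 64 * 8 = 512 bits
Bandwidth = 1 * 10^6 = 1000000 bps
Time = 512 / 1000000 seconds
Time in us = 512 * 10^6 / 1000000 = 512

512


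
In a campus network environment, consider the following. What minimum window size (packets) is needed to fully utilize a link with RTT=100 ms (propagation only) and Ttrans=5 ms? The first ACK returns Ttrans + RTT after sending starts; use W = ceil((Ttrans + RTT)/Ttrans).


Given: Ttrans = 5 ms, RTT = 100 ms (= 2 * Tprop, Tprop = 50 ms)
Time until first ACK returns = Ttrans + RTT = 5 + 100 = 105 ms
Need W * Ttrans >= Ttrans + RTT  ->  W >= (Ttrans + RTT) / Ttrans
(Ttrans + RTT) / Ttrans = 105 / 5 = 21
W_min = ceil(21) = 21

21


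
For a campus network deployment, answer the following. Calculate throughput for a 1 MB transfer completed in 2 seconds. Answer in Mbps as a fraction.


Given: file = 1 MB, time = 2 s
File in Mb = 1 * 8 = 8 Mb
Throughput = 8 / 2 Mbps
Throughput = 4 Mbps

4


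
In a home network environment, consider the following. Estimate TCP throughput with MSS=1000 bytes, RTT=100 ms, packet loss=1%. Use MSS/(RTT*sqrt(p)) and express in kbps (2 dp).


Given: MSS = 1000 bytes, RTT = 100 ms, loss = 1%
RTT in seconds = 100 / 1000 = 0.1
Loss rate = 1% = 0.01
sqrt(loss) = sqrt(0.01) = 0.1
Throughput (bytes/s) = 1000 / (0.1 * 0.1) = 100000.0000
Throughput (kbps) = 100000.0000 * 8 / 1000 = 800.000000 -> 800.00 kbps (2 dp)

800.00


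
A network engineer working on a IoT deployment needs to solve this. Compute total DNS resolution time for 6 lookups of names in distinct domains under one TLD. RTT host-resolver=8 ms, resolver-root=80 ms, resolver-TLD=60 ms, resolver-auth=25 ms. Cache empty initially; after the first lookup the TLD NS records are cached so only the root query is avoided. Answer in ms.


Lookup 1 (cold cache): local + root + TLD + auth = 8 + 80 + 60 + 25 = 173 ms
Lookups 2..6 (TLD NS cached -> skip root; new domain -> still ask TLD and auth): local + TLD + auth = 8 + 60 + 25 = 93 ms each
Remaining 5 lookups: 5 * 93 = 465 ms
Total = 173 + 465 = 638 ms

638


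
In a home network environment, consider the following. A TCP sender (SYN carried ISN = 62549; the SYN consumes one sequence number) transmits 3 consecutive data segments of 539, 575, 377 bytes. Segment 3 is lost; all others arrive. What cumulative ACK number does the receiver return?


SYN uses sequence number 62549; first data byte = ISN + 1 = 62550.
Segment 1: SEQ = 62550, len = 539 B, covers [62550, 63088]
Segment 2: SEQ = 63089, len = 575 B, covers [63089, 63663]
Segment 3: SEQ = 63664, len = 377 B, covers [63664, 64040] [LOST]
In-order data received: bytes [62550, 63663] (segments 1..2).
Segment 3 missing -> gap begins at byte 63664.
Cumulative ACK = next expected in-order byte = 62550 + 539 + 575 = 63664

63664


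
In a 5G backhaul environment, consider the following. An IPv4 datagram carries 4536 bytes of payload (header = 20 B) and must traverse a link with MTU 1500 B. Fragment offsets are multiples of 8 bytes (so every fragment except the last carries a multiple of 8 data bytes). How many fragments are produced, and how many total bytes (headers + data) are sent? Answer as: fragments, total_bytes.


Max data per non-final fragment = floor((MTU - header)/8)*8 = floor((1500 - 20)/8)*8 = floor(1480/8)*8 = 1480 B
Final fragment needs no 8-byte alignment: it can carry up to MTU - header = 1480 B
Non-final fragments needed = ceil((payload - 1480) / 1480) = ceil(3056/1480) = ceil(2.0649) = 3
Number of fragments = 3 + 1 = 4
Fragment sizes (data): 3 * 1480 B + 96 B (last, 96 <= 1480 OK)
Total bytes sent = payload + n_frags * header = 4536 + 4*20 = 4536 + 80 = 4616 B

4, 4616


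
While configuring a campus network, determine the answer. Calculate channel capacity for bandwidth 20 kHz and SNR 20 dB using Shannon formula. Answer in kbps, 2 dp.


Given: B = 20 kHz, SNR = 20 dB
SNR linear = 10^(20/10) = 100
1 + SNR = 101
log2(101) = 6.6582114828
C = 20 * 1000 * 6.6582114828 = 133164.2297 bps
C = 133.164230 kbps -> 133.16 kbps (2 dp)

133.16


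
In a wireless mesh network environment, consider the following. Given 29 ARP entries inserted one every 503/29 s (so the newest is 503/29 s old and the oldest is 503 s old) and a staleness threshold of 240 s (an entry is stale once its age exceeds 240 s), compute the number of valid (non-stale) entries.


Ages are k * 503/29 s for k = 1..29 (spacing = 17.3448 s).
Entry k is valid iff k * 503/29 <= 240 iff k <= 29 * 240 / 503 = 13.8370
n_valid = floor(13.8370) = 13
(n_stale = 29 - 13 = 16)

13


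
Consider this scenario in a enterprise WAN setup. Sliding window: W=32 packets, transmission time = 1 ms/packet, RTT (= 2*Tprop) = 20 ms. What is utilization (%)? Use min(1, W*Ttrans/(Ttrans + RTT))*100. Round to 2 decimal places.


Given: W = 32, Ttrans = 1 ms, RTT = 20 ms (= 2 * Tprop, Tprop = 10 ms)
Cycle time = Ttrans + RTT = 1 + 20 = 21 ms (first packet sent until its ACK returns)
W * Ttrans = 32 * 1 = 32 ms of sending per cycle
W * Ttrans / (Ttrans + RTT) = 32 / 21 = 1.523810
U = min(1, 1.523810) = 1.000000
U% = 100.00%

100.00


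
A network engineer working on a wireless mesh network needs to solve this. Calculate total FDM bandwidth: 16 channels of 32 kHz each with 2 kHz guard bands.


Given: 16 channels, 32 kHz each, guard = 2 kHz
Channel bandwidth = 16 * 32 = 512 kHz
Guard bands = 15 gaps * 2 kHz = 30 kHz
Total = 512 + 30 = 542 kHz

542


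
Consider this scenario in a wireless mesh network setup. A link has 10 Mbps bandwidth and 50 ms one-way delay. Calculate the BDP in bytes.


Given: bandwidth = 10 Mbps, delay = 50 ms
BDP in bits = 10 * 10^6 * 50 / 1000
BDP in bits = 500000
BDP in bytes = 500000 / 8 = 62500

62500


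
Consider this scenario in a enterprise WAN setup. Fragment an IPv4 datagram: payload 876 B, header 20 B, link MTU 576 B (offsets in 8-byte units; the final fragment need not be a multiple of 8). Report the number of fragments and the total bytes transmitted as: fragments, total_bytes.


Max data per non-final fragment = floor((MTU - header)/8)*8 = floor((576 - 20)/8)*8 = floor(556/8)*8 = 552 B
Final fragment needs no 8-byte alignment: it can carry up to MTU - header = 556 B
Non-final fragments needed = ceil((payload - 556) / 552) = ceil(320/552) = ceil(0.5797) = 1
Number of fragments = 1 + 1 = 2
Fragment sizes (data): 1 * 552 B + 324 B (last, 324 <= 556 OK)
Total bytes sent = payload + n_frags * header = 876 + 2*20 = 876 + 40 = 916 B

2, 916


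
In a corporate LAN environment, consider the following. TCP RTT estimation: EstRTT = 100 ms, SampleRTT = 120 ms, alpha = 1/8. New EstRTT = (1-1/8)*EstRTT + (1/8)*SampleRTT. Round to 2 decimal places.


Given: EstRTT = 100 ms, SampleRTT = 120 ms, alpha = 1/8
New EstRTT = (1 - alpha) * EstRTT + alpha * SampleRTT
(7/8) * 100 = 87.5
(1/8) * 120 = 15
New EstRTT = 87.5 + 15 = 102.5 ms -> 102.50 ms (2 dp)

102.50


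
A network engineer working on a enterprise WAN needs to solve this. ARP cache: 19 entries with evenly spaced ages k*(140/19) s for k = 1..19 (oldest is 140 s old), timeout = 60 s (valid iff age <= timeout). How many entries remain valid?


Ages are k * 140/19 s for k = 1..19 (spacing = 7.3684 s).
Entry k is valid iff k * 140/19 <= 60 iff k <= 19 * 60 / 140 = 8.1429
n_valid = floor(8.1429) = 8
(n_stale = 19 - 8 = 11)

8


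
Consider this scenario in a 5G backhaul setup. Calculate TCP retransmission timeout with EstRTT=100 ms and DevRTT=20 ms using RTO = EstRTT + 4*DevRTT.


Given: EstRTT = 100 ms, DevRTT = 20 ms
Timeout = EstRTT + 4 * DevRTT
4 * DevRTT = 4 * 20 = 80
Timeout = 100 + 80 = 180 ms

180


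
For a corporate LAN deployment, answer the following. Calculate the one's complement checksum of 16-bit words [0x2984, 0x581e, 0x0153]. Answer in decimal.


Given words: [0x2984, 0x581e, 0x0153]
Step 1: Sum all words
Raw sum = 10628 + 22558 + 339 = 33525
One's complement = ~33525 & 0xFFFF = 32010

32010


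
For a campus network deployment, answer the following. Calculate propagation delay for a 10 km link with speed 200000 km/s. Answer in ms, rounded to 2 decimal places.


Given: distance = 10 km, speed = 200000 km/s
Delay = distance / speed = 10 / 200000 seconds
Delay in ms = 10 * 1000 / 200000
Delay = 0.0500 ms
Rounded to 2 dp = 0.05 ms

0.05


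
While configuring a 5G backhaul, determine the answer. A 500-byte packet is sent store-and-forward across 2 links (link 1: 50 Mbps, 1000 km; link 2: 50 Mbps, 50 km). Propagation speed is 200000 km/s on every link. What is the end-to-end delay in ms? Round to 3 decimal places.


Packet = 500 bytes = 4000 bits. Store-and-forward: sum (t_trans + t_prop) per link.
Link 1: t_trans = 4000/(50*10^6) s = 0.0800 ms; t_prop = 1000/200000 s = 5.0000 ms; subtotal = 5.0800 ms
Link 2: t_trans = 4000/(50*10^6) s = 0.0800 ms; t_prop = 50/200000 s = 0.2500 ms; subtotal = 0.3300 ms
End-to-end = 5.0800 + 0.3300 = 5.4100 ms -> 5.410 ms (3 dp)

5.410


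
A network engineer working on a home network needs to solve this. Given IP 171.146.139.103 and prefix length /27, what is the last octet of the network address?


Given: IP = 171.146.139.103, prefix = /27
Subnet mask = 255.255.255.224
Last octet of IP: 103
Last octet of mask: 224
Network last octet = 103 AND 224 = 96

96


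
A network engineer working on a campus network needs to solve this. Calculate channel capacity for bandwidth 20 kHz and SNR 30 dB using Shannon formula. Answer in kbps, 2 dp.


Given: B = 20 kHz, SNR = 30 dB
SNR linear = 10^(30/10) = 1000
1 + SNR = 1001
log2(1001) = 9.9672262588
C = 20 * 1000 * 9.9672262588 = 199344.5252 bps
C = 199.344525 kbps -> 199.34 kbps (2 dp)

199.34


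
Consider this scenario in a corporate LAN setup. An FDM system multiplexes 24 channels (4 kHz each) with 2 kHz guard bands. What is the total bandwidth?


Given: 24 channels, 4 kHz each, guard = 2 kHz
Channel bandwidth = 24 * 4 = 96 kHz
Guard bands = 23 gaps * 2 kHz = 46 kHz
Total = 96 + 46 = 142 kHz

142


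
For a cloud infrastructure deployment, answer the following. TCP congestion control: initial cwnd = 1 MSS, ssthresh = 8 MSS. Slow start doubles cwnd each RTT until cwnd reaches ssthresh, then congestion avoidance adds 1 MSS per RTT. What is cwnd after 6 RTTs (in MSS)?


RTT 0: cwnd = 1 MSS (initial)
RTT 1: cwnd = 2 MSS (slow start, doubled)
RTT 2: cwnd = 4 MSS (slow start, doubled)
RTT 3: cwnd = 8 MSS (slow start, doubled)
RTT 4: cwnd = 9 MSS (congestion avoidance, +1)
RTT 5: cwnd = 10 MSS (congestion avoidance, +1)
RTT 6: cwnd = 11 MSS (congestion avoidance, +1)

11


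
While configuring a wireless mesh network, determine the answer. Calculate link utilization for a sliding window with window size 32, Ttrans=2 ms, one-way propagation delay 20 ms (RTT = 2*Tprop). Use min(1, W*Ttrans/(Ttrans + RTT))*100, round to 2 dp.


Given: W = 32, Ttrans = 2 ms, RTT = 40 ms (= 2 * Tprop, Tprop = 20 ms)
Cycle time = Ttrans + RTT = 2 + 40 = 42 ms (first packet sent until its ACK returns)
W * Ttrans = 32 * 2 = 64 ms of sending per cycle
W * Ttrans / (Ttrans + RTT) = 64 / 42 = 1.523810
U = min(1, 1.523810) = 1.000000
U% = 100.00%

100.00


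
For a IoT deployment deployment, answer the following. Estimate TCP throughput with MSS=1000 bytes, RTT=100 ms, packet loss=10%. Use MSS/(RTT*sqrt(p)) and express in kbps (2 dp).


Given: MSS = 1000 bytes, RTT = 100 ms, loss = 10%
RTT in seconds = 100 / 1000 = 0.1
Loss rate = 10% = 0.1
sqrt(loss) = sqrt(0.1) = 0.316227766017
Throughput (bytes/s) = 1000 / (0.1 * 0.316227766017) = 31622.7766
Throughput (kbps) = 31622.7766 * 8 / 1000 = 252.982213 -> 252.98 kbps (2 dp)

252.98


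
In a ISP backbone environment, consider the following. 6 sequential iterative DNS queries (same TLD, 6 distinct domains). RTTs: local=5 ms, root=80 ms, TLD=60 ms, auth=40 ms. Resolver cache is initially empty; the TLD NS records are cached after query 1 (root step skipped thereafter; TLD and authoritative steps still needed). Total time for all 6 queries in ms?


Lookup 1 (cold cache): local + root + TLD + auth = 5 + 80 + 60 + 40 = 185 ms
Lookups 2..6 (TLD NS cached -> skip root; new domain -> still ask TLD and auth): local + TLD + auth = 5 + 60 + 40 = 105 ms each
Remaining 5 lookups: 5 * 105 = 525 ms
Total = 185 + 525 = 710 ms

710


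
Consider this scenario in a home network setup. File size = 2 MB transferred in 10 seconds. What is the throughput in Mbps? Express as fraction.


Given: file = 2 MB, time = 10 s
File in Mb = 2 * 8 = 16 Mb
Throughput = 16 / 10 Mbps
Throughput = 8/5 Mbps

8/5


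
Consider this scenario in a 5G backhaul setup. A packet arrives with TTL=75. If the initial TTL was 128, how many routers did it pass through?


Given: initial TTL = 128, received TTL = 75
Hops = initial TTL - received TTL
Hops = 128 - 75 = 53

53


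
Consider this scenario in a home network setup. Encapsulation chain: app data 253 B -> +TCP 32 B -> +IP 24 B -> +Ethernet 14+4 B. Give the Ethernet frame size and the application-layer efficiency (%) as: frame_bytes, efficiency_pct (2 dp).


TCP segment = 253 + 32 = 285 B
IP packet = 285 + 24 = 309 B
Ethernet frame = 309 + 14 + 4 = 327 B
Efficiency = app / frame = 253 / 327 = 0.773700 = 77.3700% -> 77.37% (2 dp)

327, 77.37


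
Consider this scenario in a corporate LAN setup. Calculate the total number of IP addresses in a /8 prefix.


Given: CIDR prefix /8
Host bits = 32 - 8 = 24
Total addresses = 2^24 = 16777216

16777216


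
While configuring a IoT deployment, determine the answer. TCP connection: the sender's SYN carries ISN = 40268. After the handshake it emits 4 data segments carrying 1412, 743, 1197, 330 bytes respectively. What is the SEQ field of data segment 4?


The SYN occupies sequence number ISN = 40268, so the first data byte is ISN + 1 = 40269.
SEQ of data segment i = (ISN + 1) + sum of payload sizes of segments 1..i-1.
Segment 1: SEQ = 40269, payload = 1412 bytes
Segment 2: SEQ = 41681, payload = 743 bytes
Segment 3: SEQ = 42424, payload = 1197 bytes
Segment 4: SEQ = 43621, payload = 330 bytes
SEQ of segment 4 = 40269 + 1412 + 743 + 1197 = 43621

43621


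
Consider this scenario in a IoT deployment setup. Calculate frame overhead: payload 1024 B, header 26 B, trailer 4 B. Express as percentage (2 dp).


Given: payload = 1024 B, header = 26 B, trailer = 4 B
Overhead bytes = header + trailer = 26 + 4 = 30
Total frame = payload + overhead = 1024 + 30 = 1054
Overhead % = 30 / 1054 * 100 = 2.8463% -> 2.85% (2 dp)

2.85


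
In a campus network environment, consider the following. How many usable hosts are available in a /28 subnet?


Given: subnet mask /28
Host bits = 32 - 28 = 4
Total addresses = 2^4 = 16
Usable hosts = 16 - 2 (network + broadcast) = 14

14


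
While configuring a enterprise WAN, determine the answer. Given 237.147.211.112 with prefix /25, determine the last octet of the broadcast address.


Given: IP = 237.147.211.112, prefix = /25
Host bits = 32 - 25 = 7
Network last octet = 112 AND mask = 0
Host part size = 2^7 - 1 = 127
Broadcast last octet = 0 OR 127 = 127

127


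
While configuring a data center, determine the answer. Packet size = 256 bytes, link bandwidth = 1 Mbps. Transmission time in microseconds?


Given: packet = 256 bytes, bandwidth = 1 Mbps
Packet in bits = 256 * 8 = 2048 bits
Bandwidth = 1 * 10^6 = 1000000 bps
Time = 2048 / 1000000 seconds
Time in us = 2048 * 10^6 / 1000000 = 2048

2048


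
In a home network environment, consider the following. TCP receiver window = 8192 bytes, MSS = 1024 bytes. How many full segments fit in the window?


Given: RWND = 8192 bytes, MSS = 1024 bytes
Full segments = floor(RWND / MSS)
Full segments = floor(8192 / 1024)
Full segments = floor(8.0) = 8

8


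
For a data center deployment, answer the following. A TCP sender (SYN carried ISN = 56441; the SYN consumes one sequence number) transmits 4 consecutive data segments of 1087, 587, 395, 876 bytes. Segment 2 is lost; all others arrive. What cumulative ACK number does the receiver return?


SYN uses sequence number 56441; first data byte = ISN + 1 = 56442.
Segment 1: SEQ = 56442, len = 1087 B, covers [56442, 57528]
Segment 2: SEQ = 57529, len = 587 B, covers [57529, 58115] [LOST]
Segment 3: SEQ = 58116, len = 395 B, covers [58116, 58510]
Segment 4: SEQ = 58511, len = 876 B, covers [58511, 59386]
In-order data received: bytes [56442, 57528] (segments 1..1).
Segment 2 missing -> gap begins at byte 57529; later segments buffered out of order.
Cumulative ACK = next expected in-order byte = 56442 + 1087 = 57529

57529


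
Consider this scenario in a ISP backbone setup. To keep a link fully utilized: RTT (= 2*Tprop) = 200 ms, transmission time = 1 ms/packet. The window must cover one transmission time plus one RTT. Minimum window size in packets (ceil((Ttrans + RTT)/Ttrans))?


Given: Ttrans = 1 ms, RTT = 200 ms (= 2 * Tprop, Tprop = 100 ms)
Time until first ACK returns = Ttrans + RTT = 1 + 200 = 201 ms
Need W * Ttrans >= Ttrans + RTT  ->  W >= (Ttrans + RTT) / Ttrans
(Ttrans + RTT) / Ttrans = 201 / 1 = 201
W_min = ceil(201) = 201

201


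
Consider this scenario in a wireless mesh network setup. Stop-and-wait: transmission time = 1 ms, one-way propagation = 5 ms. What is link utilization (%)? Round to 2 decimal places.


Given: Ttrans = 1 ms, Tprop = 5 ms
RTT = 2 * Tprop = 2 * 5 = 10 ms
U = Ttrans / (Ttrans + RTT)
U = 1 / (1 + 10)
U = 1 / 11 = 0.090909
U% = 9.09%

9.09


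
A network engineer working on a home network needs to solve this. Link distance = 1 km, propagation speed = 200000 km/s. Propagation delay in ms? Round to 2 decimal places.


Given: distance = 1 km, speed = 200000 km/s
Delay = distance / speed = 1 / 200000 seconds
Delay in ms = 1 * 1000 / 200000
Delay = 0.0050 ms
Rounded to 2 dp = 0.01 ms

0.01


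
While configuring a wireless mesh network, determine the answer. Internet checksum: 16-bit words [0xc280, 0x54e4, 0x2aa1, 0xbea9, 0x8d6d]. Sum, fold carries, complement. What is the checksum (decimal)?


Given words: [0xc280, 0x54e4, 0x2aa1, 0xbea9, 0x8d6d]
Step 1: Sum all words
Raw sum = 49792 + 21732 + 10913 + 48809 + 36205 = 167451
Step 2: Fold carry: (36379 + 2) = 36381
One's complement = ~36381 & 0xFFFF = 29154

29154


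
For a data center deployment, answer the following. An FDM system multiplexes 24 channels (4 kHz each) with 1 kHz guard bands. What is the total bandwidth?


Given: 24 channels, 4 kHz each, guard = 1 kHz
Channel bandwidth = 24 * 4 = 96 kHz
Guard bands = 23 gaps * 1 kHz = 23 kHz
Total = 96 + 23 = 119 kHz

119


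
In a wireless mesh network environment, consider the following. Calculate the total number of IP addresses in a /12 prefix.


Given: CIDR prefix /12
Host bits = 32 - 12 = 20
Total addresses = 2^20 = 1048576

1048576


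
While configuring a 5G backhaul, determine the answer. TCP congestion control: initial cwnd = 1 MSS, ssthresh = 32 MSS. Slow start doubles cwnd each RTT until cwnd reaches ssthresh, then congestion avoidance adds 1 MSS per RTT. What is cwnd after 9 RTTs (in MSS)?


RTT 0: cwnd = 1 MSS (initial)
RTT 1: cwnd = 2 MSS (slow start, doubled)
RTT 2: cwnd = 4 MSS (slow start, doubled)
RTT 3: cwnd = 8 MSS (slow start, doubled)
RTT 4: cwnd = 16 MSS (slow start, doubled)
RTT 5: cwnd = 32 MSS (slow start, doubled)
RTT 6: cwnd = 33 MSS (congestion avoidance, +1)
RTT 7: cwnd = 34 MSS (congestion avoidance, +1)
RTT 8: cwnd = 35 MSS (congestion avoidance, +1)
RTT 9: cwnd = 36 MSS (congestion avoidance, +1)

36


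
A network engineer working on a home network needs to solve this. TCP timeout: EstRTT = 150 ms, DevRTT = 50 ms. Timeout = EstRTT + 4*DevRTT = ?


Given: EstRTT = 150 ms, DevRTT = 50 ms
Timeout = EstRTT + 4 * DevRTT
4 * DevRTT = 4 * 50 = 200
Timeout = 150 + 200 = 350 ms

350


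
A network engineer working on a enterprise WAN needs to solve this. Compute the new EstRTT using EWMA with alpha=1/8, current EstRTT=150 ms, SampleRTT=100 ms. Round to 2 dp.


Given: EstRTT = 150 ms, SampleRTT = 100 ms, alpha = 1/8
New EstRTT = (1 - alpha) * EstRTT + alpha * SampleRTT
(7/8) * 150 = 131.25
(1/8) * 100 = 12.5
New EstRTT = 131.25 + 12.5 = 143.75 ms -> 143.75 ms (2 dp)

143.75


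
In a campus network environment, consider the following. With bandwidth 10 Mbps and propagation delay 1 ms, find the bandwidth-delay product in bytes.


Given: bandwidth = 10 Mbps, delay = 1 ms
BDP in bits = 10 * 10^6 * 1 / 1000
BDP in bits = 10000
BDP in bytes = 10000 / 8 = 1250

1250


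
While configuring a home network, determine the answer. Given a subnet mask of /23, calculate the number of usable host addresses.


Given: subnet mask /23
Host bits = 32 - 23 = 9
Total addresses = 2^9 = 512
Usable hosts = 512 - 2 (network + broadcast) = 510

510


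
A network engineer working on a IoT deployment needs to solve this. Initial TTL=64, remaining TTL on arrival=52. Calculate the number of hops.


Given: initial TTL = 64, received TTL = 52
Hops = initial TTL - received TTL
Hops = 64 - 52 = 12

12


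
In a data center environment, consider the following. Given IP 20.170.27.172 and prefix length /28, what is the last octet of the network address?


Given: IP = 20.170.27.172, prefix = /28
Subnet mask = 255.255.255.240
Last octet of IP: 172
Last octet of mask: 240
Network last octet = 172 AND 240 = 160

160


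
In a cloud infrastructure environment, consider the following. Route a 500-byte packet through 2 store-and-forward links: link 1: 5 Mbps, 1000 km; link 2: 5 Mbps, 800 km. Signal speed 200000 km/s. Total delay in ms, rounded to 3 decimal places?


Packet = 500 bytes = 4000 bits. Store-and-forward: sum (t_trans + t_prop) per link.
Link 1: t_trans = 4000/(5*10^6) s = 0.8000 ms; t_prop = 1000/200000 s = 5.0000 ms; subtotal = 5.8000 ms
Link 2: t_trans = 4000/(5*10^6) s = 0.8000 ms; t_prop = 800/200000 s = 4.0000 ms; subtotal = 4.8000 ms
End-to-end = 5.8000 + 4.8000 = 10.6000 ms -> 10.600 ms (3 dp)

10.600


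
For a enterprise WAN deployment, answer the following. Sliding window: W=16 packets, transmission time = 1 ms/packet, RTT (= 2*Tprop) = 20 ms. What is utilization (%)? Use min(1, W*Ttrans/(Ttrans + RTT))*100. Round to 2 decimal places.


Given: W = 16, Ttrans = 1 ms, RTT = 20 ms (= 2 * Tprop, Tprop = 10 ms)
Cycle time = Ttrans + RTT = 1 + 20 = 21 ms (first packet sent until its ACK returns)
W * Ttrans = 16 * 1 = 16 ms of sending per cycle
W * Ttrans / (Ttrans + RTT) = 16 / 21 = 0.761905
U = min(1, 0.761905) = 0.761905
U% = 76.19%

76.19


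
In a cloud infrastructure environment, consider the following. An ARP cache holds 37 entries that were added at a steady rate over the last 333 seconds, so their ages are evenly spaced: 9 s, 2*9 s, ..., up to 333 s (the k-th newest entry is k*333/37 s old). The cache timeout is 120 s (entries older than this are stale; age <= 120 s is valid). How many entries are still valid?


Ages are k * 333/37 s for k = 1..37 (spacing = 9.0000 s).
Entry k is valid iff k * 333/37 <= 120 iff k <= 37 * 120 / 333 = 13.3333
n_valid = floor(13.3333) = 13
(n_stale = 37 - 13 = 24)

13


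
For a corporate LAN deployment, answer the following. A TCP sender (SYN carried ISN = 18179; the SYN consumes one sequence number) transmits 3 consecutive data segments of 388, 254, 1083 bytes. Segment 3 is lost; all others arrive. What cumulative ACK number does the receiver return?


SYN uses sequence number 18179; first data byte = ISN + 1 = 18180.
Segment 1: SEQ = 18180, len = 388 B, covers [18180, 18567]
Segment 2: SEQ = 18568, len = 254 B, covers [18568, 18821]
Segment 3: SEQ = 18822, len = 1083 B, covers [18822, 19904] [LOST]
In-order data received: bytes [18180, 18821] (segments 1..2).
Segment 3 missing -> gap begins at byte 18822.
Cumulative ACK = next expected in-order byte = 18180 + 388 + 254 = 18822

18822
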